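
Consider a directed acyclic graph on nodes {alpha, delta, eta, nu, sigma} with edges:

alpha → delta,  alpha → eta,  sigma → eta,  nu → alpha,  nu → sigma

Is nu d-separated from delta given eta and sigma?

No — nu and delta are not d-separated given {eta, sigma}.

2 paths connect nu and delta; each must be blocked for d-separation to hold:
Path 1: nu → alpha → delta
  alpha is a chain and alpha is not conditioned on — no node blocks this path, so it is active.
Path 2: nu → sigma → eta ← alpha → delta
  sigma is a chain here and sigma is conditioned on, so the path is blocked at sigma.
At least one path is unblocked, so d-separation fails.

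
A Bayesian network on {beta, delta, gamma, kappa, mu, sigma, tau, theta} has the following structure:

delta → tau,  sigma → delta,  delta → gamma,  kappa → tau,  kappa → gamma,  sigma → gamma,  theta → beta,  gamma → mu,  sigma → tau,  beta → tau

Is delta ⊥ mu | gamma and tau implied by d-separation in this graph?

There are 5 undirected paths between delta and mu; checking each against the conditioning set {gamma, tau}:
Path 1: delta → tau ← kappa → gamma → mu
  gamma is a chain here and gamma is conditioned on, so the path is blocked at gamma.
Path 2: delta → tau ← sigma → gamma → mu
  gamma is a chain here and gamma is conditioned on, so the path is blocked at gamma.
Path 3: delta → gamma → mu
  gamma is a chain here and gamma is conditioned on, so the path is blocked at gamma.
Path 4: delta ← sigma → tau ← kappa → gamma → mu
  gamma is a chain here and gamma is conditioned on, so the path is blocked at gamma.
Path 5: delta ← sigma → gamma → mu
  gamma is a chain here and gamma is conditioned on, so the path is blocked at gamma.
Every path is blocked, so delta and mu are d-separated given {gamma, tau}.

Yes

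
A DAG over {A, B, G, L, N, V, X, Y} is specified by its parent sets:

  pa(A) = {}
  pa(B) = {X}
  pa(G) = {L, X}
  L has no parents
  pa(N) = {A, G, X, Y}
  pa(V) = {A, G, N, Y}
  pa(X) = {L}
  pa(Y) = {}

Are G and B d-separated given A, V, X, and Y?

There are 6 undirected paths between G and B; checking each against the conditioning set {A, V, X, Y}:
  1. G ← L → X → B — L:fork[open]; X:chain[blocks] ⇒ blocked
  2. G → N ← X → B — N:collider[open]; X:fork[blocks] ⇒ blocked
  3. G → V ← N ← X → B — V:collider[open]; N:chain[open]; X:fork[blocks] ⇒ blocked
  4. G → V ← A → N ← X → B — V:collider[open]; A:fork[blocks]; N:collider[open]; X:fork[blocks] ⇒ blocked
  5. G → V ← Y → N ← X → B — V:collider[open]; Y:fork[blocks]; N:collider[open]; X:fork[blocks] ⇒ blocked
  6. G ← X → B — X:fork[blocks] ⇒ blocked
Since every path is blocked, d-separation holds.

Yes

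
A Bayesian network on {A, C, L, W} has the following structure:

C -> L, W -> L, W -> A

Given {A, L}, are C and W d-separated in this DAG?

No

The only undirected path from C to W is:
  1. C → L ← W — L:collider[open] ⇒ active
Since the path C → L ← W is active, C and W are not d-separated given {A, L}.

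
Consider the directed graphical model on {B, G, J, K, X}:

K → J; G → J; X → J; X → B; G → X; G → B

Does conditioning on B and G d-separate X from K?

Yes

We examine all 3 paths between X and K:
  1. X → B ← G → J ← K — B:collider[open]; G:fork[blocks]; J:collider[blocks] ⇒ blocked
  2. X ← G → J ← K — G:fork[blocks]; J:collider[blocks] ⇒ blocked
  3. X → J ← K — J:collider[blocks] ⇒ blocked
Every path is blocked, so X and K are d-separated given {B, G}.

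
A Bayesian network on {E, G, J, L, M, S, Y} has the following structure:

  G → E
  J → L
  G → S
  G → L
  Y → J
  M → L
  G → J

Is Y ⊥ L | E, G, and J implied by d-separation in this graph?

There are 2 undirected paths between Y and L; checking each against the conditioning set {E, G, J}:
Path 1: Y → J ← G → L
  G is a fork here and G is conditioned on, so the path is blocked at G.
Path 2: Y → J → L
  J is a chain here and J is conditioned on, so the path is blocked at J.
Every path is blocked, so Y and L are d-separated given {E, G, J}.

Yes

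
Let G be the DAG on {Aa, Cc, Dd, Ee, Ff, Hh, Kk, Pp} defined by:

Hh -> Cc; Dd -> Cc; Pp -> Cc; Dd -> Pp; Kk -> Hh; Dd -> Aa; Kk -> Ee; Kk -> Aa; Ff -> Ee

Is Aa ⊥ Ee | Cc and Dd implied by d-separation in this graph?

Enumerating the 3 paths from Aa to Ee and testing each for blocking by {Cc, Dd}:
  1. Aa ← Kk → Ee — Kk:fork[open] ⇒ active
  2. Aa ← Dd → Cc ← Hh ← Kk → Ee — Dd:fork[blocks]; Cc:collider[open]; Hh:chain[open]; Kk:fork[open] ⇒ blocked
  3. Aa ← Dd → Pp → Cc ← Hh ← Kk → Ee — Dd:fork[blocks]; Pp:chain[open]; Cc:collider[open]; Hh:chain[open]; Kk:fork[open] ⇒ blocked
Since the path Aa ← Kk → Ee is active, Aa and Ee are not d-separated given {Cc, Dd}.

No — Aa and Ee are not d-separated given {Cc, Dd}.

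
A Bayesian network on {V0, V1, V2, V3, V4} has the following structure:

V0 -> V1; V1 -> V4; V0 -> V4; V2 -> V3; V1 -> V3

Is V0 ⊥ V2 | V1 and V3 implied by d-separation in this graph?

There are 2 undirected paths between V0 and V2; checking each against the conditioning set {V1, V3}:
Path 1: V0 → V4 ← V1 → V3 ← V2
  V4 is a collider here and neither V4 nor any of its descendants is conditioned on, so the collider stays closed — the path is blocked at V4.
Path 2: V0 → V1 → V3 ← V2
  V1 is a chain here and V1 is conditioned on, so the path is blocked at V1.
All paths are blocked; V0 ⊥ V2 | {V1, V3} holds.

Yes — V0 and V2 are d-separated given {V1, V3}.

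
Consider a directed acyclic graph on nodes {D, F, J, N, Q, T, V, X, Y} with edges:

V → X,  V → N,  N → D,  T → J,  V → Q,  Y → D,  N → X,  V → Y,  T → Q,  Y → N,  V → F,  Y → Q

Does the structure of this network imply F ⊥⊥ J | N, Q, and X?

No

There are 6 undirected paths between F and J; checking each against the conditioning set {N, Q, X}:
Path 1: F ← V → Q ← T → J
  V is a fork and V is not conditioned on; Q is a collider and Q is conditioned on, which opens it; T is a fork and T is not conditioned on — no node blocks this path, so it is active.
Path 2: F ← V → Y → Q ← T → J
  V is a fork and V is not conditioned on; Y is a chain and Y is not conditioned on; Q is a collider and Q is conditioned on, which opens it; T is a fork and T is not conditioned on — no node blocks this path, so it is active.
Path 3: F ← V → N ← Y → Q ← T → J
  V is a fork and V is not conditioned on; N is a collider and N is conditioned on, which opens it; Y is a fork and Y is not conditioned on; Q is a collider and Q is conditioned on, which opens it; T is a fork and T is not conditioned on — no node blocks this path, so it is active.
Path 4: F ← V → N → D ← Y → Q ← T → J
  N is a chain here and N is conditioned on, so the path is blocked at N.
Path 5: F ← V → X ← N ← Y → Q ← T → J
  N is a chain here and N is conditioned on, so the path is blocked at N.
Path 6: F ← V → X ← N → D ← Y → Q ← T → J
  N is a fork here and N is conditioned on, so the path is blocked at N.
Since the path F ← V → Q ← T → J is active, F and J are not d-separated given {N, Q, X}.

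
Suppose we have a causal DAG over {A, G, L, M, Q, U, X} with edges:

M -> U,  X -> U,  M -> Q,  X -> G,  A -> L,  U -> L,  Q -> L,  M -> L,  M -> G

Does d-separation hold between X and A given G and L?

No

Enumerating the 6 paths from X to A and testing each for blocking by {G, L}:
  1. X → U ← M → Q → L ← A — U:collider[open]; M:fork[open]; Q:chain[open]; L:collider[open] ⇒ active
  2. X → U ← M → L ← A — U:collider[open]; M:fork[open]; L:collider[open] ⇒ active
  3. X → U → L ← A — U:chain[open]; L:collider[open] ⇒ active
  4. X → G ← M → Q → L ← A — G:collider[open]; M:fork[open]; Q:chain[open]; L:collider[open] ⇒ active
  5. X → G ← M → U → L ← A — G:collider[open]; M:fork[open]; U:chain[open]; L:collider[open] ⇒ active
  6. X → G ← M → L ← A — G:collider[open]; M:fork[open]; L:collider[open] ⇒ active
Since the path X → U ← M → Q → L ← A is active, X and A are not d-separated given {G, L}.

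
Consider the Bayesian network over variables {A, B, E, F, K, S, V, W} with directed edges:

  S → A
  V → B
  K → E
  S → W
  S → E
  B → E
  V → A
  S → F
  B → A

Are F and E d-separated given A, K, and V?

3 paths connect F and E; each must be blocked for d-separation to hold:
Path 1: F ← S → E
  S is a fork and S is not conditioned on — no node blocks this path, so it is active.
Path 2: F ← S → A ← V → B → E
  V is a fork here and V is conditioned on, so the path is blocked at V.
Path 3: F ← S → A ← B → E
  S is a fork and S is not conditioned on; A is a collider and A is conditioned on, which opens it; B is a fork and B is not conditioned on — no node blocks this path, so it is active.
Since the path F ← S → E is active, F and E are not d-separated given {A, K, V}.

No — F and E are not d-separated given {A, K, V}.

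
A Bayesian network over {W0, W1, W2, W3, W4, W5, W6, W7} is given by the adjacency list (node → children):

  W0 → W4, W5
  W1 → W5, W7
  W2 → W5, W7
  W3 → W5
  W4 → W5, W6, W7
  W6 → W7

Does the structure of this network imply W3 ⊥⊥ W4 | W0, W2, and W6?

We examine all 6 paths between W3 and W4:
Path 1: W3 → W5 ← W1 → W7 ← W4
  W5 is a collider here and neither W5 nor any of its descendants is conditioned on, so the collider stays closed — the path is blocked at W5.
Path 2: W3 → W5 ← W1 → W7 ← W6 ← W4
  W5 is a collider here and neither W5 nor any of its descendants is conditioned on, so the collider stays closed — the path is blocked at W5.
Path 3: W3 → W5 ← W4
  W5 is a collider here and neither W5 nor any of its descendants is conditioned on, so the collider stays closed — the path is blocked at W5.
Path 4: W3 → W5 ← W2 → W7 ← W4
  W5 is a collider here and neither W5 nor any of its descendants is conditioned on, so the collider stays closed — the path is blocked at W5.
Path 5: W3 → W5 ← W2 → W7 ← W6 ← W4
  W5 is a collider here and neither W5 nor any of its descendants is conditioned on, so the collider stays closed — the path is blocked at W5.
Path 6: W3 → W5 ← W0 → W4
  W5 is a collider here and neither W5 nor any of its descendants is conditioned on, so the collider stays closed — the path is blocked at W5.
Every path is blocked, so W3 and W4 are d-separated given {W0, W2, W6}.

Yes — W3 and W4 are d-separated given {W0, W2, W6}.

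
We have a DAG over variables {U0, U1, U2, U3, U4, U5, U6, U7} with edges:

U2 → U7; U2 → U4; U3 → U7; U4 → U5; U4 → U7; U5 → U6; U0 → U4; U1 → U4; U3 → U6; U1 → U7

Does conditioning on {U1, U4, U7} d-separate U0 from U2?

No

We examine all 4 paths between U0 and U2:
Path 1: U0 → U4 → U5 → U6 ← U3 → U7 ← U2
  U4 is a chain here and U4 is conditioned on, so the path is blocked at U4.
Path 2: U0 → U4 ← U1 → U7 ← U2
  U1 is a fork here and U1 is conditioned on, so the path is blocked at U1.
Path 3: U0 → U4 → U7 ← U2
  U4 is a chain here and U4 is conditioned on, so the path is blocked at U4.
Path 4: U0 → U4 ← U2
  U4 is a collider and U4 is conditioned on, which opens it — no node blocks this path, so it is active.
At least one path is unblocked, so d-separation fails.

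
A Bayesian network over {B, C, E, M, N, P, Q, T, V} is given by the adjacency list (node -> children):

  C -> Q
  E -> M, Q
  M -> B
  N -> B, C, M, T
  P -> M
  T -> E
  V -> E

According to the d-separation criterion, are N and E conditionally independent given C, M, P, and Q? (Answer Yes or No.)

No

We examine all 4 paths between N and E:
Path 1: N → T → E
  T is a chain and T is not conditioned on — no node blocks this path, so it is active.
Path 2: N → C → Q ← E
  C is a chain here and C is conditioned on, so the path is blocked at C.
Path 3: N → B ← M ← E
  B is a collider here and neither B nor any of its descendants is conditioned on, so the collider stays closed — the path is blocked at B.
Path 4: N → M ← E
  M is a collider and M is conditioned on, which opens it — no node blocks this path, so it is active.
Since the path N → T → E is active, N and E are not d-separated given {C, M, P, Q}.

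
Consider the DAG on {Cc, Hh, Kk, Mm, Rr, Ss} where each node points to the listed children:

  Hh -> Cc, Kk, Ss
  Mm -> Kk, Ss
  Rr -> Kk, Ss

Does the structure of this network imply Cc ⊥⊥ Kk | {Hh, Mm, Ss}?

Yes — Cc and Kk are d-separated given {Hh, Mm, Ss}.

Enumerating the 3 paths from Cc to Kk and testing each for blocking by {Hh, Mm, Ss}:
Path 1: Cc ← Hh → Kk
  Hh is a fork here and Hh is conditioned on, so the path is blocked at Hh.
Path 2: Cc ← Hh → Ss ← Rr → Kk
  Hh is a fork here and Hh is conditioned on, so the path is blocked at Hh.
Path 3: Cc ← Hh → Ss ← Mm → Kk
  Hh is a fork here and Hh is conditioned on, so the path is blocked at Hh.
Since every path is blocked, d-separation holds.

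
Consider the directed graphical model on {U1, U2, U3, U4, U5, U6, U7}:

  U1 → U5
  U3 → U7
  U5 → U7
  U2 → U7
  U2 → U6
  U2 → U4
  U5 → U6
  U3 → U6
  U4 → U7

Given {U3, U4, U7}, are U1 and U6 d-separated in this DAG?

Enumerating the 4 paths from U1 to U6 and testing each for blocking by {U3, U4, U7}:
  1. U1 → U5 → U7 ← U3 → U6 — U5:chain[open]; U7:collider[open]; U3:fork[blocks] ⇒ blocked
  2. U1 → U5 → U7 ← U4 ← U2 → U6 — U5:chain[open]; U7:collider[open]; U4:chain[blocks]; U2:fork[open] ⇒ blocked
  3. U1 → U5 → U7 ← U2 → U6 — U5:chain[open]; U7:collider[open]; U2:fork[open] ⇒ active
  4. U1 → U5 → U6 — U5:chain[open] ⇒ active
Because an active path exists, U1 and U6 are not d-separated.

No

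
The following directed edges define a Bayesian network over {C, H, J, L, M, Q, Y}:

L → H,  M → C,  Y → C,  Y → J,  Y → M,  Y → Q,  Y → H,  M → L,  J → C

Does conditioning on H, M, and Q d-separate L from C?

We examine all 6 paths between L and C:
  1. L → H ← Y → J → C — H:collider[open]; Y:fork[open]; J:chain[open] ⇒ active
  2. L → H ← Y → M → C — H:collider[open]; Y:fork[open]; M:chain[blocks] ⇒ blocked
  3. L → H ← Y → C — H:collider[open]; Y:fork[open] ⇒ active
  4. L ← M → C — M:fork[blocks] ⇒ blocked
  5. L ← M ← Y → J → C — M:chain[blocks]; Y:fork[open]; J:chain[open] ⇒ blocked
  6. L ← M ← Y → C — M:chain[blocks]; Y:fork[open] ⇒ blocked
At least one path is unblocked, so d-separation fails.

No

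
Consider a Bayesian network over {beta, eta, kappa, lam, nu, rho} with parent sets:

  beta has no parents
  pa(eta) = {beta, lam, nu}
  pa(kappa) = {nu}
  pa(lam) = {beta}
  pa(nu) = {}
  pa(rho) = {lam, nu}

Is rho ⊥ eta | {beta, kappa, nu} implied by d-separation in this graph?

There are 3 undirected paths between rho and eta; checking each against the conditioning set {beta, kappa, nu}:
Path 1: rho ← nu → eta
  nu is a fork here and nu is conditioned on, so the path is blocked at nu.
Path 2: rho ← lam ← beta → eta
  beta is a fork here and beta is conditioned on, so the path is blocked at beta.
Path 3: rho ← lam → eta
  lam is a fork and lam is not conditioned on — no node blocks this path, so it is active.
Because an active path exists, rho and eta are not d-separated.

No — rho and eta are not d-separated given {beta, kappa, nu}.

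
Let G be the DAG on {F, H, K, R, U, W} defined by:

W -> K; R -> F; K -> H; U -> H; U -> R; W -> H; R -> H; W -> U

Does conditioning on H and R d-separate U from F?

There are 4 undirected paths between U and F; checking each against the conditioning set {H, R}:
  1. U ← W → K → H ← R → F — W:fork[open]; K:chain[open]; H:collider[open]; R:fork[blocks] ⇒ blocked
  2. U ← W → H ← R → F — W:fork[open]; H:collider[open]; R:fork[blocks] ⇒ blocked
  3. U → R → F — R:chain[blocks] ⇒ blocked
  4. U → H ← R → F — H:collider[open]; R:fork[blocks] ⇒ blocked
Every path is blocked, so U and F are d-separated given {H, R}.

Yes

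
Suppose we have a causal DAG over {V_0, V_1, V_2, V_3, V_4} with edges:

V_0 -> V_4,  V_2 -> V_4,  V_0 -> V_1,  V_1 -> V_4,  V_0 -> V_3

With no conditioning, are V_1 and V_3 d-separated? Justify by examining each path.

Enumerating the 2 paths from V_1 to V_3 and testing each for blocking by ∅:
Path 1: V_1 ← V_0 → V_3
  V_0 is a fork and V_0 is not conditioned on — no node blocks this path, so it is active.
Path 2: V_1 → V_4 ← V_0 → V_3
  V_4 is a collider here and neither V_4 nor any of its descendants is conditioned on, so the collider stays closed — the path is blocked at V_4.
Because an active path exists, V_1 and V_3 are not d-separated.

No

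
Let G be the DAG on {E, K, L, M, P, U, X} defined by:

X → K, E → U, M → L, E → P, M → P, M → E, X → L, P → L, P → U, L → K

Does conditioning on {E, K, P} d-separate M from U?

Enumerating the 6 paths from M to U and testing each for blocking by {E, K, P}:
  1. M → P → U — P:chain[blocks] ⇒ blocked
  2. M → P ← E → U — P:collider[open]; E:fork[blocks] ⇒ blocked
  3. M → L ← P → U — L:collider[open]; P:fork[blocks] ⇒ blocked
  4. M → L ← P ← E → U — L:collider[open]; P:chain[blocks]; E:fork[blocks] ⇒ blocked
  5. M → E → P → U — E:chain[blocks]; P:chain[blocks] ⇒ blocked
  6. M → E → U — E:chain[blocks] ⇒ blocked
Every path is blocked, so M and U are d-separated given {E, K, P}.

Yes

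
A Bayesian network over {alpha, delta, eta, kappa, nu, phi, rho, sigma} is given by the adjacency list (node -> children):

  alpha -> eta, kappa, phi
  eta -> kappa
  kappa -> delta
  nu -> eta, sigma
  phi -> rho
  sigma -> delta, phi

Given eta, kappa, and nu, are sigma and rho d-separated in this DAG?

Enumerating the 5 paths from sigma to rho and testing each for blocking by {eta, kappa, nu}:
Path 1: sigma → phi → rho
  phi is a chain and phi is not conditioned on — no node blocks this path, so it is active.
Path 2: sigma → delta ← kappa ← eta ← alpha → phi → rho
  delta is a collider here and neither delta nor any of its descendants is conditioned on, so the collider stays closed — the path is blocked at delta.
Path 3: sigma → delta ← kappa ← alpha → phi → rho
  delta is a collider here and neither delta nor any of its descendants is conditioned on, so the collider stays closed — the path is blocked at delta.
Path 4: sigma ← nu → eta → kappa ← alpha → phi → rho
  nu is a fork here and nu is conditioned on, so the path is blocked at nu.
Path 5: sigma ← nu → eta ← alpha → phi → rho
  nu is a fork here and nu is conditioned on, so the path is blocked at nu.
Because an active path exists, sigma and rho are not d-separated.

No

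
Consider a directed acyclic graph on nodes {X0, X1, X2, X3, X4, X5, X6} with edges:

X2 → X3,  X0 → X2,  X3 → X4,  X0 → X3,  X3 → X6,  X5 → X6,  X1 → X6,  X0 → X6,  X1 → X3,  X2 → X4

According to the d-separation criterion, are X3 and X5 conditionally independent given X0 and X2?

Yes

Enumerating the 5 paths from X3 to X5 and testing each for blocking by {X0, X2}:
Path 1: X3 → X4 ← X2 ← X0 → X6 ← X5
  X4 is a collider here and neither X4 nor any of its descendants is conditioned on, so the collider stays closed — the path is blocked at X4.
Path 2: X3 ← X0 → X6 ← X5
  X0 is a fork here and X0 is conditioned on, so the path is blocked at X0.
Path 3: X3 → X6 ← X5
  X6 is a collider here and neither X6 nor any of its descendants is conditioned on, so the collider stays closed — the path is blocked at X6.
Path 4: X3 ← X2 ← X0 → X6 ← X5
  X2 is a chain here and X2 is conditioned on, so the path is blocked at X2.
Path 5: X3 ← X1 → X6 ← X5
  X6 is a collider here and neither X6 nor any of its descendants is conditioned on, so the collider stays closed — the path is blocked at X6.
Every path is blocked, so X3 and X5 are d-separated given {X0, X2}.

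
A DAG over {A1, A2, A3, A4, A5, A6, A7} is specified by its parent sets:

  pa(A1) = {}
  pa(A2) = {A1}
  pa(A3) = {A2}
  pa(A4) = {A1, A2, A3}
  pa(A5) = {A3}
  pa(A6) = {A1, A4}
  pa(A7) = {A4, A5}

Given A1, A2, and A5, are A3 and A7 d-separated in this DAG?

No

5 paths connect A3 and A7; each must be blocked for d-separation to hold:
  1. A3 → A4 → A7 — A4:chain[open] ⇒ active
  2. A3 ← A2 → A4 → A7 — A2:fork[blocks]; A4:chain[open] ⇒ blocked
  3. A3 ← A2 ← A1 → A4 → A7 — A2:chain[blocks]; A1:fork[blocks]; A4:chain[open] ⇒ blocked
  4. A3 ← A2 ← A1 → A6 ← A4 → A7 — A2:chain[blocks]; A1:fork[blocks]; A6:collider[blocks]; A4:fork[open] ⇒ blocked
  5. A3 → A5 → A7 — A5:chain[blocks] ⇒ blocked
Since the path A3 → A4 → A7 is active, A3 and A7 are not d-separated given {A1, A2, A5}.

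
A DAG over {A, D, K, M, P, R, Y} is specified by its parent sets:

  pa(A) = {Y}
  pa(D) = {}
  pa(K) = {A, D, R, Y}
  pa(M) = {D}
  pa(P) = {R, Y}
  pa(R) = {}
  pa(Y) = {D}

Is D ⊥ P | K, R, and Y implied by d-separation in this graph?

Yes — D and P are d-separated given {K, R, Y}.

There are 6 undirected paths between D and P; checking each against the conditioning set {K, R, Y}:
  1. D → K ← A ← Y → P — K:collider[open]; A:chain[open]; Y:fork[blocks] ⇒ blocked
  2. D → K ← R → P — K:collider[open]; R:fork[blocks] ⇒ blocked
  3. D → K ← Y → P — K:collider[open]; Y:fork[blocks] ⇒ blocked
  4. D → Y → P — Y:chain[blocks] ⇒ blocked
  5. D → Y → A → K ← R → P — Y:chain[blocks]; A:chain[open]; K:collider[open]; R:fork[blocks] ⇒ blocked
  6. D → Y → K ← R → P — Y:chain[blocks]; K:collider[open]; R:fork[blocks] ⇒ blocked
Since every path is blocked, d-separation holds.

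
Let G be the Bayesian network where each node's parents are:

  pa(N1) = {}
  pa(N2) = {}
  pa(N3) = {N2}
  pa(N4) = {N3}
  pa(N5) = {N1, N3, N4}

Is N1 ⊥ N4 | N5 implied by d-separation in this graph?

Enumerating the 2 paths from N1 to N4 and testing each for blocking by {N5}:
Path 1: N1 → N5 ← N3 → N4
  N5 is a collider and N5 is conditioned on, which opens it; N3 is a fork and N3 is not conditioned on — no node blocks this path, so it is active.
Path 2: N1 → N5 ← N4
  N5 is a collider and N5 is conditioned on, which opens it — no node blocks this path, so it is active.
Because an active path exists, N1 and N4 are not d-separated.

No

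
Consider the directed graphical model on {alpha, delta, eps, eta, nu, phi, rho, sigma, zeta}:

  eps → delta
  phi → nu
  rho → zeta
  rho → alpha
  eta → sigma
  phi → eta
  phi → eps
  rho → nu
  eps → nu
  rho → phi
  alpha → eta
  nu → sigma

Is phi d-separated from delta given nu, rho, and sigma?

Enumerating the 6 paths from phi to delta and testing each for blocking by {nu, rho, sigma}:
Path 1: phi → nu ← eps → delta
  nu is a collider and nu is conditioned on, which opens it; eps is a fork and eps is not conditioned on — no node blocks this path, so it is active.
Path 2: phi → eta → sigma ← nu ← eps → delta
  nu is a chain here and nu is conditioned on, so the path is blocked at nu.
Path 3: phi → eta ← alpha ← rho → nu ← eps → delta
  rho is a fork here and rho is conditioned on, so the path is blocked at rho.
Path 4: phi ← rho → nu ← eps → delta
  rho is a fork here and rho is conditioned on, so the path is blocked at rho.
Path 5: phi ← rho → alpha → eta → sigma ← nu ← eps → delta
  rho is a fork here and rho is conditioned on, so the path is blocked at rho.
Path 6: phi → eps → delta
  eps is a chain and eps is not conditioned on — no node blocks this path, so it is active.
At least one path is unblocked, so d-separation fails.

No — phi and delta are not d-separated given {nu, rho, sigma}.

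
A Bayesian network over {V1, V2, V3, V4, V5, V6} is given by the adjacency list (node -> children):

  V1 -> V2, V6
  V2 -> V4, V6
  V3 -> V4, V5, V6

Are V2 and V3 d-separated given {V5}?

There are 3 undirected paths between V2 and V3; checking each against the conditioning set {V5}:
Path 1: V2 → V6 ← V3
  V6 is a collider here and neither V6 nor any of its descendants is conditioned on, so the collider stays closed — the path is blocked at V6.
Path 2: V2 → V4 ← V3
  V4 is a collider here and neither V4 nor any of its descendants is conditioned on, so the collider stays closed — the path is blocked at V4.
Path 3: V2 ← V1 → V6 ← V3
  V6 is a collider here and neither V6 nor any of its descendants is conditioned on, so the collider stays closed — the path is blocked at V6.
Every path is blocked, so V2 and V3 are d-separated given {V5}.

Yes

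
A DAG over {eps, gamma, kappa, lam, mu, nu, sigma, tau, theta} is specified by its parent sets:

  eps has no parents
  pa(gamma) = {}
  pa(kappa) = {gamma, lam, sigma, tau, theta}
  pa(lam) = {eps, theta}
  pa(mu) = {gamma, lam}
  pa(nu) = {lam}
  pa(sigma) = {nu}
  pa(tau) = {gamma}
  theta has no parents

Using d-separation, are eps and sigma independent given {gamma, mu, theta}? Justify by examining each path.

5 paths connect eps and sigma; each must be blocked for d-separation to hold:
Path 1: eps → lam → nu → sigma
  lam is a chain and lam is not conditioned on; nu is a chain and nu is not conditioned on — no node blocks this path, so it is active.
Path 2: eps → lam ← theta → kappa ← sigma
  theta is a fork here and theta is conditioned on, so the path is blocked at theta.
Path 3: eps → lam → kappa ← sigma
  kappa is a collider here and neither kappa nor any of its descendants is conditioned on, so the collider stays closed — the path is blocked at kappa.
Path 4: eps → lam → mu ← gamma → kappa ← sigma
  gamma is a fork here and gamma is conditioned on, so the path is blocked at gamma.
Path 5: eps → lam → mu ← gamma → tau → kappa ← sigma
  gamma is a fork here and gamma is conditioned on, so the path is blocked at gamma.
At least one path is unblocked, so d-separation fails.

No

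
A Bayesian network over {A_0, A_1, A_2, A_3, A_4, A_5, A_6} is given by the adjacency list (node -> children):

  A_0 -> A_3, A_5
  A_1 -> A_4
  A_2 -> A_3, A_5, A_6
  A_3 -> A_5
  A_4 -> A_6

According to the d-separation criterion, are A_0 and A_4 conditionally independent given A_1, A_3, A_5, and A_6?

We examine all 4 paths between A_0 and A_4:
Path 1: A_0 → A_3 ← A_2 → A_6 ← A_4
  A_3 is a collider and A_3 is conditioned on, which opens it; A_2 is a fork and A_2 is not conditioned on; A_6 is a collider and A_6 is conditioned on, which opens it — no node blocks this path, so it is active.
Path 2: A_0 → A_3 → A_5 ← A_2 → A_6 ← A_4
  A_3 is a chain here and A_3 is conditioned on, so the path is blocked at A_3.
Path 3: A_0 → A_5 ← A_2 → A_6 ← A_4
  A_5 is a collider and A_5 is conditioned on, which opens it; A_2 is a fork and A_2 is not conditioned on; A_6 is a collider and A_6 is conditioned on, which opens it — no node blocks this path, so it is active.
Path 4: A_0 → A_5 ← A_3 ← A_2 → A_6 ← A_4
  A_3 is a chain here and A_3 is conditioned on, so the path is blocked at A_3.
Because an active path exists, A_0 and A_4 are not d-separated.

No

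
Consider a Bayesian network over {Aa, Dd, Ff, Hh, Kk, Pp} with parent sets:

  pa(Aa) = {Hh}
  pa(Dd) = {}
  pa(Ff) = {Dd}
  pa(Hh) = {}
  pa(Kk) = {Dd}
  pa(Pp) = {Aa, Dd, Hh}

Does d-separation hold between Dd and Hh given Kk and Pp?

There are 2 undirected paths between Dd and Hh; checking each against the conditioning set {Kk, Pp}:
Path 1: Dd → Pp ← Hh
  Pp is a collider and Pp is conditioned on, which opens it — no node blocks this path, so it is active.
Path 2: Dd → Pp ← Aa ← Hh
  Pp is a collider and Pp is conditioned on, which opens it; Aa is a chain and Aa is not conditioned on — no node blocks this path, so it is active.
At least one path is unblocked, so d-separation fails.

No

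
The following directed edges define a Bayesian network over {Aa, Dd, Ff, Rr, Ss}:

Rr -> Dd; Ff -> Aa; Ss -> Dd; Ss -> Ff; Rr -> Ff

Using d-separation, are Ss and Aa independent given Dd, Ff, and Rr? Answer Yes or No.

Enumerating the 2 paths from Ss to Aa and testing each for blocking by {Dd, Ff, Rr}:
  1. Ss → Ff → Aa — Ff:chain[blocks] ⇒ blocked
  2. Ss → Dd ← Rr → Ff → Aa — Dd:collider[open]; Rr:fork[blocks]; Ff:chain[blocks] ⇒ blocked
Every path is blocked, so Ss and Aa are d-separated given {Dd, Ff, Rr}.

Yes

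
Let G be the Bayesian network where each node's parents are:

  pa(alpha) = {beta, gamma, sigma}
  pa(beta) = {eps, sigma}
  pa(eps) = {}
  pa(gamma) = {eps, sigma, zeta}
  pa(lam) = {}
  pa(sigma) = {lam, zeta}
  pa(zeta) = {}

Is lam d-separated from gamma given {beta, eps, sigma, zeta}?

Yes

Enumerating the 6 paths from lam to gamma and testing each for blocking by {beta, eps, sigma, zeta}:
  1. lam → sigma → gamma — sigma:chain[blocks] ⇒ blocked
  2. lam → sigma → beta ← eps → gamma — sigma:chain[blocks]; beta:collider[open]; eps:fork[blocks] ⇒ blocked
  3. lam → sigma → beta → alpha ← gamma — sigma:chain[blocks]; beta:chain[blocks]; alpha:collider[blocks] ⇒ blocked
  4. lam → sigma ← zeta → gamma — sigma:collider[open]; zeta:fork[blocks] ⇒ blocked
  5. lam → sigma → alpha ← gamma — sigma:chain[blocks]; alpha:collider[blocks] ⇒ blocked
  6. lam → sigma → alpha ← beta ← eps → gamma — sigma:chain[blocks]; alpha:collider[blocks]; beta:chain[blocks]; eps:fork[blocks] ⇒ blocked
Every path is blocked, so lam and gamma are d-separated given {beta, eps, sigma, zeta}.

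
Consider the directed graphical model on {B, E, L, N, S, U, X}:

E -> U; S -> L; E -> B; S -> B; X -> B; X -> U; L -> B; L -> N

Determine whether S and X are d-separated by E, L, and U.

There are 4 undirected paths between S and X; checking each against the conditioning set {E, L, U}:
Path 1: S → L → B ← E → U ← X
  L is a chain here and L is conditioned on, so the path is blocked at L.
Path 2: S → L → B ← X
  L is a chain here and L is conditioned on, so the path is blocked at L.
Path 3: S → B ← E → U ← X
  B is a collider here and neither B nor any of its descendants is conditioned on, so the collider stays closed — the path is blocked at B.
Path 4: S → B ← X
  B is a collider here and neither B nor any of its descendants is conditioned on, so the collider stays closed — the path is blocked at B.
Every path is blocked, so S and X are d-separated given {E, L, U}.

Yes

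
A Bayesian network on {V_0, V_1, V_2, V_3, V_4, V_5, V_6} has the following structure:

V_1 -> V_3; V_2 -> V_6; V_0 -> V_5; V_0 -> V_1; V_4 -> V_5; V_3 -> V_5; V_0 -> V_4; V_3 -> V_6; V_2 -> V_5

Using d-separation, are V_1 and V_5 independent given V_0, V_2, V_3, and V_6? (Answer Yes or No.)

Yes — V_1 and V_5 are d-separated given {V_0, V_2, V_3, V_6}.

Enumerating the 4 paths from V_1 to V_5 and testing each for blocking by {V_0, V_2, V_3, V_6}:
  1. V_1 → V_3 → V_6 ← V_2 → V_5 — V_3:chain[blocks]; V_6:collider[open]; V_2:fork[blocks] ⇒ blocked
  2. V_1 → V_3 → V_5 — V_3:chain[blocks] ⇒ blocked
  3. V_1 ← V_0 → V_5 — V_0:fork[blocks] ⇒ blocked
  4. V_1 ← V_0 → V_4 → V_5 — V_0:fork[blocks]; V_4:chain[open] ⇒ blocked
Since every path is blocked, d-separation holds.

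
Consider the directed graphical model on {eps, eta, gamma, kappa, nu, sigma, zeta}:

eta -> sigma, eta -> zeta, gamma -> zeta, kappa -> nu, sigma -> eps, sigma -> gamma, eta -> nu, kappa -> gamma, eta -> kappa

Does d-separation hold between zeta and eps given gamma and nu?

6 paths connect zeta and eps; each must be blocked for d-separation to hold:
Path 1: zeta ← eta → kappa → gamma ← sigma → eps
  eta is a fork and eta is not conditioned on; kappa is a chain and kappa is not conditioned on; gamma is a collider and gamma is conditioned on, which opens it; sigma is a fork and sigma is not conditioned on — no node blocks this path, so it is active.
Path 2: zeta ← eta → nu ← kappa → gamma ← sigma → eps
  eta is a fork and eta is not conditioned on; nu is a collider and nu is conditioned on, which opens it; kappa is a fork and kappa is not conditioned on; gamma is a collider and gamma is conditioned on, which opens it; sigma is a fork and sigma is not conditioned on — no node blocks this path, so it is active.
Path 3: zeta ← eta → sigma → eps
  eta is a fork and eta is not conditioned on; sigma is a chain and sigma is not conditioned on — no node blocks this path, so it is active.
Path 4: zeta ← gamma ← kappa → nu ← eta → sigma → eps
  gamma is a chain here and gamma is conditioned on, so the path is blocked at gamma.
Path 5: zeta ← gamma ← kappa ← eta → sigma → eps
  gamma is a chain here and gamma is conditioned on, so the path is blocked at gamma.
Path 6: zeta ← gamma ← sigma → eps
  gamma is a chain here and gamma is conditioned on, so the path is blocked at gamma.
At least one path is unblocked, so d-separation fails.

No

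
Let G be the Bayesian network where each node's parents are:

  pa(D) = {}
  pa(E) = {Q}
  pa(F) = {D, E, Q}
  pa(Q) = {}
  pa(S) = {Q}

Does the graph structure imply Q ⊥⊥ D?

There are 2 undirected paths between Q and D; checking each against the conditioning set ∅:
Path 1: Q → F ← D
  F is a collider here and neither F nor any of its descendants is conditioned on, so the collider stays closed — the path is blocked at F.
Path 2: Q → E → F ← D
  F is a collider here and neither F nor any of its descendants is conditioned on, so the collider stays closed — the path is blocked at F.
All paths are blocked; Q ⊥ D | ∅ holds.

Yes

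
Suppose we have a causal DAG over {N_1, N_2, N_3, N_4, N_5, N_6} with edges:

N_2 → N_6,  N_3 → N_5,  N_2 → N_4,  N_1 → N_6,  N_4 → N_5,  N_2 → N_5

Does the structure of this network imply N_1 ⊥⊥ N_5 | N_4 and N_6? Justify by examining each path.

No

Enumerating the 2 paths from N_1 to N_5 and testing each for blocking by {N_4, N_6}:
Path 1: N_1 → N_6 ← N_2 → N_5
  N_6 is a collider and N_6 is conditioned on, which opens it; N_2 is a fork and N_2 is not conditioned on — no node blocks this path, so it is active.
Path 2: N_1 → N_6 ← N_2 → N_4 → N_5
  N_4 is a chain here and N_4 is conditioned on, so the path is blocked at N_4.
Because an active path exists, N_1 and N_5 are not d-separated.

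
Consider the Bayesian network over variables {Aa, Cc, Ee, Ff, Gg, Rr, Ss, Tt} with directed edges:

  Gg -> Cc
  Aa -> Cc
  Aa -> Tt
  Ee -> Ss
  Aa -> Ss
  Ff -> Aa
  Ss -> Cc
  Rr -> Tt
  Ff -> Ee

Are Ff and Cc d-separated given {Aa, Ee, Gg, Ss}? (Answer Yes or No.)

Yes — Ff and Cc are d-separated given {Aa, Ee, Gg, Ss}.

We examine all 4 paths between Ff and Cc:
Path 1: Ff → Ee → Ss ← Aa → Cc
  Ee is a chain here and Ee is conditioned on, so the path is blocked at Ee.
Path 2: Ff → Ee → Ss → Cc
  Ee is a chain here and Ee is conditioned on, so the path is blocked at Ee.
Path 3: Ff → Aa → Cc
  Aa is a chain here and Aa is conditioned on, so the path is blocked at Aa.
Path 4: Ff → Aa → Ss → Cc
  Aa is a chain here and Aa is conditioned on, so the path is blocked at Aa.
Since every path is blocked, d-separation holds.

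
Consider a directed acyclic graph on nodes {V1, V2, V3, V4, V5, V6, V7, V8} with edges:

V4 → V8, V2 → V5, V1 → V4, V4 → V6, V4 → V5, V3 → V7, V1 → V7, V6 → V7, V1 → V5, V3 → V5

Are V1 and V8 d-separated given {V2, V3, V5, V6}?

Enumerating the 5 paths from V1 to V8 and testing each for blocking by {V2, V3, V5, V6}:
Path 1: V1 → V4 → V8
  V4 is a chain and V4 is not conditioned on — no node blocks this path, so it is active.
Path 2: V1 → V7 ← V6 ← V4 → V8
  V7 is a collider here and neither V7 nor any of its descendants is conditioned on, so the collider stays closed — the path is blocked at V7.
Path 3: V1 → V7 ← V3 → V5 ← V4 → V8
  V7 is a collider here and neither V7 nor any of its descendants is conditioned on, so the collider stays closed — the path is blocked at V7.
Path 4: V1 → V5 ← V4 → V8
  V5 is a collider and V5 is conditioned on, which opens it; V4 is a fork and V4 is not conditioned on — no node blocks this path, so it is active.
Path 5: V1 → V5 ← V3 → V7 ← V6 ← V4 → V8
  V3 is a fork here and V3 is conditioned on, so the path is blocked at V3.
At least one path is unblocked, so d-separation fails.

No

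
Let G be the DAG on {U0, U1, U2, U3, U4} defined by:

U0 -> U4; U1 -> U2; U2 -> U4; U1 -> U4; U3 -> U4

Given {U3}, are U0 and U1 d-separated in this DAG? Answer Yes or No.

2 paths connect U0 and U1; each must be blocked for d-separation to hold:
Path 1: U0 → U4 ← U2 ← U1
  U4 is a collider here and neither U4 nor any of its descendants is conditioned on, so the collider stays closed — the path is blocked at U4.
Path 2: U0 → U4 ← U1
  U4 is a collider here and neither U4 nor any of its descendants is conditioned on, so the collider stays closed — the path is blocked at U4.
Since every path is blocked, d-separation holds.

Yes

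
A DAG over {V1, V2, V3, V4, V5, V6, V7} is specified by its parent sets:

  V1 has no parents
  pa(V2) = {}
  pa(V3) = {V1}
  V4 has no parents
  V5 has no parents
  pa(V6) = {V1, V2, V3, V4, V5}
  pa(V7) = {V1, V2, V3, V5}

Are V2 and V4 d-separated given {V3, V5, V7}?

6 paths connect V2 and V4; each must be blocked for d-separation to hold:
Path 1: V2 → V6 ← V4
  V6 is a collider here and neither V6 nor any of its descendants is conditioned on, so the collider stays closed — the path is blocked at V6.
Path 2: V2 → V7 ← V5 → V6 ← V4
  V5 is a fork here and V5 is conditioned on, so the path is blocked at V5.
Path 3: V2 → V7 ← V1 → V6 ← V4
  V6 is a collider here and neither V6 nor any of its descendants is conditioned on, so the collider stays closed — the path is blocked at V6.
Path 4: V2 → V7 ← V1 → V3 → V6 ← V4
  V3 is a chain here and V3 is conditioned on, so the path is blocked at V3.
Path 5: V2 → V7 ← V3 → V6 ← V4
  V3 is a fork here and V3 is conditioned on, so the path is blocked at V3.
Path 6: V2 → V7 ← V3 ← V1 → V6 ← V4
  V3 is a chain here and V3 is conditioned on, so the path is blocked at V3.
Since every path is blocked, d-separation holds.

Yes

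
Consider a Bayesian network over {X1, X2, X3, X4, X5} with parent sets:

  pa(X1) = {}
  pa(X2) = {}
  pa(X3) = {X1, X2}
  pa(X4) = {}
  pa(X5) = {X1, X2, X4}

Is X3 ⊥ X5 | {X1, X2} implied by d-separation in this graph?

2 paths connect X3 and X5; each must be blocked for d-separation to hold:
  1. X3 ← X2 → X5 — X2:fork[blocks] ⇒ blocked
  2. X3 ← X1 → X5 — X1:fork[blocks] ⇒ blocked
Every path is blocked, so X3 and X5 are d-separated given {X1, X2}.

Yes — X3 and X5 are d-separated given {X1, X2}.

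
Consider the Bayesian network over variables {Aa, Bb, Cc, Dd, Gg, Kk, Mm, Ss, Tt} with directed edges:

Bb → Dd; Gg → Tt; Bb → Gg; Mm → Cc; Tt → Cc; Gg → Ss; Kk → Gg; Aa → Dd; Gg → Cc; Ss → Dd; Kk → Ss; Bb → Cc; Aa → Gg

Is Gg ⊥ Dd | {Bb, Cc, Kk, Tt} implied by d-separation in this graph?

We examine all 6 paths between Gg and Dd:
Path 1: Gg ← Bb → Dd
  Bb is a fork here and Bb is conditioned on, so the path is blocked at Bb.
Path 2: Gg → Tt → Cc ← Bb → Dd
  Tt is a chain here and Tt is conditioned on, so the path is blocked at Tt.
Path 3: Gg ← Kk → Ss → Dd
  Kk is a fork here and Kk is conditioned on, so the path is blocked at Kk.
Path 4: Gg ← Aa → Dd
  Aa is a fork and Aa is not conditioned on — no node blocks this path, so it is active.
Path 5: Gg → Ss → Dd
  Ss is a chain and Ss is not conditioned on — no node blocks this path, so it is active.
Path 6: Gg → Cc ← Bb → Dd
  Bb is a fork here and Bb is conditioned on, so the path is blocked at Bb.
Since the path Gg ← Aa → Dd is active, Gg and Dd are not d-separated given {Bb, Cc, Kk, Tt}.

No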